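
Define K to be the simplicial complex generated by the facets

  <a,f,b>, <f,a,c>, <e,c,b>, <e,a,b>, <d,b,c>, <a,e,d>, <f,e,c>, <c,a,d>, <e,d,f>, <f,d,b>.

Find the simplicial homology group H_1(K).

We work with the vertex ordering a < b < c < d < e < f. The simplices of K, each written with vertices in increasing order, are:

  0-simplices (6): a, b, c, d, e, f
  1-simplices (15): ab, ac, ad, ae, af, bc, bd, be, bf, cd, ce, cf, de, df, ef
  2-simplices (10): abe, abf, acd, acf, ade, bcd, bce, bdf, cef, def

giving chain groups C_0 ≅ Z^6, C_1 ≅ Z^15, C_2 ≅ Z^10.

Boundary ∂_1: C_1 → C_0 sends each edge [p,q] (with p < q) to q − p. For instance
  ∂ce = e − c.
As a 6×15 matrix over Z this has rank 5, with invariant factors (1,1,1,1,1).

∂_2: C_2 → C_1 acts by ∂[p,q,r] = [q,r] − [p,r] + [p,q]. For instance
  ∂abf = bf − af + ab,
  ∂acf = cf − af + ac.
As a 15×10 matrix over Z this has rank 10, with invariant factors (1,1,1,1,1,1,1,1,1,2).

Reading off H_k = ker ∂_k / im ∂_{k+1}:

  H_1: rank ker ∂_1 − rank ∂_2 = (15 − 5) − 10 = 0, and ∂_2 has invariant factor 2 > 1, so H_1 = Z_2.

H_1 = Z_2.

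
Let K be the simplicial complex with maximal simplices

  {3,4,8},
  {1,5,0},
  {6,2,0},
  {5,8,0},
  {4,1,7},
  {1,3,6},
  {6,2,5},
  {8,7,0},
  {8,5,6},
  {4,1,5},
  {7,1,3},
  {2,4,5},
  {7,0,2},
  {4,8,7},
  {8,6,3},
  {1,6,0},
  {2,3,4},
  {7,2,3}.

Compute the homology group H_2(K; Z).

K has 9 vertices, 27 edges, 18 triangles.
rank ∂_2 = 18, rank ∂_3 = 0 ⇒ b_2 = 18 − 18 − 0 = 0. So H_2 ≅ 0.

H_2 ≅ 0.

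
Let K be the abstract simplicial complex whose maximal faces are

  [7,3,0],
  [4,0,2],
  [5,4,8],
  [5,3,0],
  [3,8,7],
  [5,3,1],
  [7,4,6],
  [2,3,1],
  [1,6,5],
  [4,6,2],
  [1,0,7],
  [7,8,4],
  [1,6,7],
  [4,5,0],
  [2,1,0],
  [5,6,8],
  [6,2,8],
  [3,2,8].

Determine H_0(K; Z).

H_0 ≅ Z.

We work with the vertex ordering 0 < 1 < 2 < 3 < 4 < 5 < 6 < 7 < 8. The simplices of K, each written with vertices in increasing order, are:

  0-simplices (9): [0], [1], [2], [3], [4], [5], [6], [7], [8]
  1-simplices (27): (27 of them)
  2-simplices (18): [0,1,2], [0,1,7], [0,2,4], [0,3,5], [0,3,7], [0,4,5], [1,2,3], [1,3,5], [1,5,6], [1,6,7], [2,3,8], [2,4,6], [2,6,8], [3,7,8], [4,5,8], [4,6,7], [4,7,8], [5,6,8]

so the chain groups are C_0 ≅ Z^9, C_1 ≅ Z^27, C_2 ≅ Z^18.

Boundary ∂_1: C_1 → C_0 is given by ∂[p,q] = [q] − [p]. For instance
  ∂[0,2] = [2] − [0].
The 9×27 boundary matrix has rank 8 and Smith normal form diag(1,1,1,1,1,1,1,1).

Boundary ∂_2: C_2 → C_1 acts by ∂[p,q,r] = [q,r] − [p,r] + [p,q]. For instance
  ∂[0,2,4] = [2,4] − [0,4] + [0,2],
  ∂[4,7,8] = [7,8] − [4,8] + [4,7].
This gives a 27×18 integer matrix of rank 18; reducing to Smith normal form yields diagonal entries (1,1,1,1,1,1,1,1,1,1,1,1,1,1,1,1,1,2).

Reading off H_k = ker ∂_k / im ∂_{k+1}:

  H_0: rank C_0 − rank ∂_1 = 9 − 8 = 1, and the invariant factors of ∂_1 are all 1, so H_0 ≅ Z.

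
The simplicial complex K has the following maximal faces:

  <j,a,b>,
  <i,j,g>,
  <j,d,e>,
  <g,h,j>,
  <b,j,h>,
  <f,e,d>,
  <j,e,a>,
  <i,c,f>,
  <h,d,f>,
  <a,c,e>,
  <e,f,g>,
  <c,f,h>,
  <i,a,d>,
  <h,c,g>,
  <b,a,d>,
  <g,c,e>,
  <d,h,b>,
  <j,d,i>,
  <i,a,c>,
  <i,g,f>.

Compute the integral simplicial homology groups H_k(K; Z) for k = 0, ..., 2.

H_0 ≅ Z,  H_1 ≅ Z ⊕ Z/2,  H_2 = 0.

Order the vertices as a < b < c < d < e < f < g < h < i < j. Listing each simplex with vertices in this order, K has dimension 2 with simplices:

  0-simplices (10): a, b, c, d, e, f, g, h, i, j
  1-simplices (30): ab, ac, ad, ae, ai, aj, bd, bh, bj, ce, cf, cg, ch, ci, de, df, dh, di, dj, ef, eg, ej, fg, fh, fi, gh, gi, gj, hj, ij
  2-simplices (20): abd, abj, ace, aci, adi, aej, bdh, bhj, ceg, cfh, cfi, cgh, def, dej, dfh, dij, efg, fgi, ghj, gij

so the chain groups are C_0 ≅ Z^10, C_1 ≅ Z^30, C_2 ≅ Z^20.

∂_1: C_1 → C_0 maps an edge to its endpoints' difference, ∂[p,q] = q − p.
This gives a 10×30 integer matrix of rank 9; reducing to Smith normal form yields diagonal entries (1,1,1,1,1,1,1,1,1).

The boundary map ∂_2: C_2 → C_1 maps a triangle to the signed sum of its edges. For instance
  ∂bdh = dh − bh + bd,
  ∂dij = ij − dj + di.
As a 30×20 matrix over Z this has rank 20, with invariant factors (1,1,1,1,1,1,1,1,1,1,1,1,1,1,1,1,1,1,1,2).

From H_k ≅ ker(∂_k) / im(∂_{k+1}) we obtain:

  H_0: rank C_0 − rank ∂_1 = 10 − 9 = 1, and the invariant factors of ∂_1 are all 1, so H_0 = Z.
  H_1: rank ker ∂_1 − rank ∂_2 = (30 − 9) − 20 = 1, and ∂_2 has invariant factor 2 > 1, so H_1 = Z ⊕ Z/2.
  H_2: rank ker ∂_2 − rank ∂_3 = (20 − 20) − 0 = 0, and there is no ∂_3, so H_2 = 0.

(K is a triangulation of the Klein bottle.)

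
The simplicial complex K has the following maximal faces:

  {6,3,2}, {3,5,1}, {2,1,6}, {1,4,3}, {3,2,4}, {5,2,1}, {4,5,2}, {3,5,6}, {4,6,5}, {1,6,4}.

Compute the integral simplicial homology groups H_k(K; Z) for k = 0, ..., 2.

H_0 = Z,  H_1 = Z/2Z,  H_2 = 0.

Fix the vertex order 1 < 2 < 3 < 4 < 5 < 6 and write every simplex with vertices in increasing order. Then dim K = 2 and the simplices of K are:

  0-simplices (6): [1], [2], [3], [4], [5], [6]
  1-simplices (15): [1,2], [1,3], [1,4], [1,5], [1,6], [2,3], [2,4], [2,5], [2,6], [3,4], [3,5], [3,6], [4,5], [4,6], [5,6]
  2-simplices (10): [1,2,5], [1,2,6], [1,3,4], [1,3,5], [1,4,6], [2,3,4], [2,3,6], [2,4,5], [3,5,6], [4,5,6]

Hence C_0 ≅ Z^6, C_1 ≅ Z^15, C_2 ≅ Z^10.

∂_1: C_1 → C_0 maps an edge to its endpoints' difference, ∂[p,q] = q − p.
The resulting 6×15 matrix has rank 5, and its Smith normal form has invariant factors (1,1,1,1,1).

Boundary ∂_2: C_2 → C_1 acts by ∂[p,q,r] = [q,r] − [p,r] + [p,q]. For instance
  ∂[1,3,5] = [3,5] − [1,5] + [1,3],
  ∂[1,2,6] = [2,6] − [1,6] + [1,2].
As a 15×10 matrix over Z this has rank 10, with invariant factors (1,1,1,1,1,1,1,1,1,2).

From H_k ≅ ker(∂_k) / im(∂_{k+1}) we obtain:

  H_0: rank C_0 − rank ∂_1 = 6 − 5 = 1, and the invariant factors of ∂_1 are all 1, so H_0 ≅ Z.
  H_1: rank ker ∂_1 − rank ∂_2 = (15 − 5) − 10 = 0, and ∂_2 has invariant factor 2 > 1, so H_1 ≅ Z/2Z.
  H_2: rank ker ∂_2 − rank ∂_3 = (10 − 10) − 0 = 0, and there is no ∂_3, so H_2 ≅ 0.

As a check, the Euler characteristic is 6 − 15 + 10 = 1, which agrees with 1 − 0 + 0 = 1.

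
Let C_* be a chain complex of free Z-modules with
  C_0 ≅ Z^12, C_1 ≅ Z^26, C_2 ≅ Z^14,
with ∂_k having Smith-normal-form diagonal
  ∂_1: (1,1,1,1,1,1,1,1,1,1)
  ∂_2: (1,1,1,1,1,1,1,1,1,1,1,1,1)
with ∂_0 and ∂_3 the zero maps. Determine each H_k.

H_0: b_0 = 12 − 0 − 10 = 2; torsion from ∂_1 factors > 1: none. So H_0 ≅ Z^2.
H_1: b_1 = 26 − 10 − 13 = 3; torsion from ∂_2 factors > 1: none. So H_1 ≅ Z^3.
H_2: b_2 = 14 − 13 − 0 = 1; torsion from ∂_3 factors > 1: none. So H_2 ≅ Z.

H_0 ≅ Z^2,  H_1 ≅ Z^3,  H_2 ≅ Z.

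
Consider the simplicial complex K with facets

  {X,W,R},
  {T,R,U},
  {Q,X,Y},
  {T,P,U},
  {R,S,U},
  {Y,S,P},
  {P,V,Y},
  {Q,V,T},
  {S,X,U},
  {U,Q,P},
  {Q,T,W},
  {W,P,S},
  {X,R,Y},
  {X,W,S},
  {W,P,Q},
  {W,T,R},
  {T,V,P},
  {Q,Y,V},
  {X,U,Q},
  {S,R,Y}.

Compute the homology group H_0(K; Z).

Take the total order P < Q < R < S < T < U < V < W < X < Y on the vertex set. Then K (dimension 2) consists of the simplices:

  0-simplices (10): P, Q, R, S, T, U, V, W, X, Y
  1-simplices (30): PQ, PS, PT, PU, PV, PW, PY, QT, QU, QV, QW, QX, QY, RS, RT, RU, RW, RX, RY, SU, SW, SX, SY, TU, TV, TW, UX, VY, WX, XY
  2-simplices (20): PQU, PQW, PSW, PSY, PTU, PTV, PVY, QTV, QTW, QUX, QVY, QXY, RSU, RSY, RTU, RTW, RWX, RXY, SUX, SWX

giving chain groups C_0 ≅ Z^10, C_1 ≅ Z^30, C_2 ≅ Z^20.

Boundary ∂_1: C_1 → C_0 sends each edge [p,q] (with p < q) to q − p. For instance
  ∂QT = T − Q.
As a 10×30 matrix over Z this has rank 9, with invariant factors (1,1,1,1,1,1,1,1,1).

∂_2: C_2 → C_1 sends each 2-simplex [p,q,r] to [q,r] − [p,r] + [p,q]. For instance
  ∂QXY = XY − QY + QX,
  ∂PSW = SW − PW + PS.
As a 30×20 matrix over Z this has rank 20, with invariant factors (1,1,1,1,1,1,1,1,1,1,1,1,1,1,1,1,1,1,1,2).

Computing H_k = (kernel of ∂_k) / (image of ∂_{k+1}):

  H_0: rank C_0 − rank ∂_1 = 10 − 9 = 1, and the invariant factors of ∂_1 are all 1, so H_0 = Z.

H_0 = Z.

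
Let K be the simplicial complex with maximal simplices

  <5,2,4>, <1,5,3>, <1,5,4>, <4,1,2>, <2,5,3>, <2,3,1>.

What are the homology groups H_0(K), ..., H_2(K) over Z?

Order the vertices as 1 < 2 < 3 < 4 < 5. Listing each simplex with vertices in this order, K has dimension 2 with simplices:

  0-simplices (5): [1], [2], [3], [4], [5]
  1-simplices (9): [1,2], [1,3], [1,4], [1,5], [2,3], [2,4], [2,5], [3,5], [4,5]
  2-simplices (6): [1,2,3], [1,2,4], [1,3,5], [1,4,5], [2,3,5], [2,4,5]

giving chain groups C_0 ≅ Z^5, C_1 ≅ Z^9, C_2 ≅ Z^6.

∂_1: C_1 → C_0 is given by ∂[p,q] = [q] − [p]. For instance
  ∂[1,4] = [4] − [1].
The resulting 5×9 matrix has rank 4, and its Smith normal form has invariant factors (1,1,1,1).

∂_2: C_2 → C_1 acts by ∂[p,q,r] = [q,r] − [p,r] + [p,q]. For instance
  ∂[1,4,5] = [4,5] − [1,5] + [1,4],
  ∂[1,2,4] = [2,4] − [1,4] + [1,2].
As a 9×6 matrix over Z this has rank 5, with invariant factors (1,1,1,1,1).

Now H_k = ker ∂_k / im ∂_{k+1}, so:

  H_0: rank C_0 − rank ∂_1 = 5 − 4 = 1, and the invariant factors of ∂_1 are all 1, so H_0 ≅ Z.
  H_1: rank ker ∂_1 − rank ∂_2 = (9 − 4) − 5 = 0, and the invariant factors of ∂_2 are all 1, so H_1 ≅ 0.
  H_2: rank ker ∂_2 − rank ∂_3 = (6 − 5) − 0 = 1, and there is no ∂_3, so H_2 ≅ Z.

(K is a triangulation of the 2-sphere S^2.)

H_0 = Z,  H_1 = 0,  H_2 = Z.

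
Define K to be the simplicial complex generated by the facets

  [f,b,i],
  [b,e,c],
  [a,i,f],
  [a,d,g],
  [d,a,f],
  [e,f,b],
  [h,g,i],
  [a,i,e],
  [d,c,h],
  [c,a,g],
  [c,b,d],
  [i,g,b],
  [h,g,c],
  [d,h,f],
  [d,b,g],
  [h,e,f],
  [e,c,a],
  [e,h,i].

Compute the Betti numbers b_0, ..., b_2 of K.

Fix the vertex order a < b < c < d < e < f < g < h < i and write every simplex with vertices in increasing order. Then dim K = 2 and the simplices of K are:

  0-simplices (9): a, b, c, d, e, f, g, h, i
  1-simplices (27): ac, ad, ae, af, ag, ai, bc, bd, be, bf, bg, bi, cd, ce, cg, ch, df, dg, dh, ef, eh, ei, fh, fi, gh, gi, hi
  2-simplices (18): ace, acg, adf, adg, aei, afi, bcd, bce, bdg, bef, bfi, bgi, cdh, cgh, dfh, efh, ehi, ghi

giving chain groups C_0 ≅ Z^9, C_1 ≅ Z^27, C_2 ≅ Z^18.

∂_1: C_1 → C_0 is given by ∂[p,q] = [q] − [p]. For instance
  ∂cd = d − c.
This gives a 9×27 integer matrix of rank 8; reducing to Smith normal form yields diagonal entries (1,1,1,1,1,1,1,1).

∂_2: C_2 → C_1 sends each 2-simplex [p,q,r] to [q,r] − [p,r] + [p,q]. For instance
  ∂bfi = fi − bi + bf,
  ∂adg = dg − ag + ad.
The resulting 27×18 matrix has rank 18, and its Smith normal form has invariant factors (1,1,1,1,1,1,1,1,1,1,1,1,1,1,1,1,1,2).

From H_k ≅ ker(∂_k) / im(∂_{k+1}) we obtain:

  H_0: rank C_0 − rank ∂_1 = 9 − 8 = 1, and the invariant factors of ∂_1 are all 1, so H_0 = Z.
  H_1: rank ker ∂_1 − rank ∂_2 = (27 − 8) − 18 = 1, and ∂_2 has invariant factor 2 > 1, so H_1 = Z ⊕ Z/2.
  H_2: rank ker ∂_2 − rank ∂_3 = (18 − 18) − 0 = 0, and there is no ∂_3, so H_2 = 0.

As a check, the Euler characteristic is 9 − 27 + 18 = 0, which agrees with 1 − 1 + 0 = 0.
(K is a triangulation of the Klein bottle.)

Hence the Betti numbers are b_0 = 1, b_1 = 1, b_2 = 0.

b_0 = 1, b_1 = 1, b_2 = 0.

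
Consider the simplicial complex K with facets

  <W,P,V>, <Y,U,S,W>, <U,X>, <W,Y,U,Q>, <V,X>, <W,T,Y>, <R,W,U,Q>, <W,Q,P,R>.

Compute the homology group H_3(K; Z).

H_3 = 0.

Fix the vertex order P < Q < R < S < T < U < V < W < X < Y and write every simplex with vertices in increasing order. Then dim K = 3 and the simplices of K are:

  0-simplices (10): P, Q, R, S, T, U, V, W, X, Y
  1-simplices (21): PQ, PR, PV, PW, QR, QU, QW, QY, RU, RW, SU, SW, SY, TW, TY, UW, UX, UY, VW, VX, WY
  2-simplices (15): PQR, PQW, PRW, PVW, QRU, QRW, QUW, QUY, QWY, RUW, SUW, SUY, SWY, TWY, UWY
  3-simplices (4): PQRW, QRUW, QUWY, SUWY

giving chain groups C_0 ≅ Z^10, C_1 ≅ Z^21, C_2 ≅ Z^15, C_3 ≅ Z^4.

The boundary map ∂_1: C_1 → C_0 sends each edge [p,q] (with p < q) to q − p. For instance
  ∂UX = X − U.
The 10×21 boundary matrix has rank 9 and Smith normal form diag(1,1,1,1,1,1,1,1,1).

∂_2: C_2 → C_1 sends each 2-simplex [p,q,r] to [q,r] − [p,r] + [p,q]. For instance
  ∂UWY = WY − UY + UW,
  ∂TWY = WY − TY + TW.
The resulting 21×15 matrix has rank 11, and its Smith normal form has invariant factors (1,1,1,1,1,1,1,1,1,1,1).

The boundary map ∂_3: C_3 → C_2 sends each 3-simplex σ to the alternating sum Σ_i (−1)^i (σ with its i-th vertex removed). For instance
  ∂PQRW = QRW − PRW + PQW − PQR,
  ∂SUWY = UWY − SWY + SUY − SUW.
As a 15×4 matrix over Z this has rank 4, with invariant factors (1,1,1,1).

Computing H_k = (kernel of ∂_k) / (image of ∂_{k+1}):

  H_3: rank ker ∂_3 − rank ∂_4 = (4 − 4) − 0 = 0, and there is no ∂_4, so H_3 ≅ 0.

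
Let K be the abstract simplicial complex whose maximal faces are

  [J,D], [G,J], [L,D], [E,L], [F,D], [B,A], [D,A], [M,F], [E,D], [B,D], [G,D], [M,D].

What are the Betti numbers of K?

Order the vertices as A < B < D < E < F < G < J < L < M. Listing each simplex with vertices in this order, K has dimension 1 with simplices:

  0-simplices (9): A, B, D, E, F, G, J, L, M
  1-simplices (12): AB, AD, BD, DE, DF, DG, DJ, DL, DM, EL, FM, GJ

giving chain groups C_0 ≅ Z^9, C_1 ≅ Z^12.

Boundary ∂_1: C_1 → C_0 is given by ∂[p,q] = [q] − [p]. For instance
  ∂AB = B − A.
This gives a 9×12 integer matrix of rank 8; reducing to Smith normal form yields diagonal entries (1,1,1,1,1,1,1,1).

From H_k ≅ ker(∂_k) / im(∂_{k+1}) we obtain:

  H_0: rank C_0 − rank ∂_1 = 9 − 8 = 1, and the invariant factors of ∂_1 are all 1, so H_0 ≅ Z.
  H_1: rank ker ∂_1 − rank ∂_2 = (12 − 8) − 0 = 4, and there is no ∂_2, so H_1 ≅ Z^4.

Hence the Betti numbers are b_0 = 1, b_1 = 4.

b_0 = 1, b_1 = 4.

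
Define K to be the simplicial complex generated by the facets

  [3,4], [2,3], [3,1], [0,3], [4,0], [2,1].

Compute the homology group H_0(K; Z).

H_0 ≅ Z.

Take the total order 0 < 1 < 2 < 3 < 4 on the vertex set. Then K (dimension 1) consists of the simplices:

  0-simplices (5): [0], [1], [2], [3], [4]
  1-simplices (6): [0,3], [0,4], [1,2], [1,3], [2,3], [3,4]

Hence C_0 ≅ Z^5, C_1 ≅ Z^6.

Boundary ∂_1: C_1 → C_0 sends each edge [p,q] (with p < q) to q − p. For instance
  ∂[3,4] = [4] − [3].
This gives a 5×6 integer matrix of rank 4; reducing to Smith normal form yields diagonal entries (1,1,1,1).

From H_k ≅ ker(∂_k) / im(∂_{k+1}) we obtain:

  H_0: rank C_0 − rank ∂_1 = 5 − 4 = 1, and the invariant factors of ∂_1 are all 1, so H_0 = Z.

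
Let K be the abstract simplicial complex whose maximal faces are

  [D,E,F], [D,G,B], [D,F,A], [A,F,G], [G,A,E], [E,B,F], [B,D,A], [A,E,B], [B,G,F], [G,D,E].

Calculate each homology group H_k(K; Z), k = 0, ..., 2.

H_0 ≅ Z,  H_1 ≅ Z/2,  H_2 = 0.

Fix the vertex order A < B < D < E < F < G and write every simplex with vertices in increasing order. Then dim K = 2 and the simplices of K are:

  0-simplices (6): A, B, D, E, F, G
  1-simplices (15): AB, AD, AE, AF, AG, BD, BE, BF, BG, DE, DF, DG, EF, EG, FG
  2-simplices (10): ABD, ABE, ADF, AEG, AFG, BDG, BEF, BFG, DEF, DEG

so the chain groups are C_0 ≅ Z^6, C_1 ≅ Z^15, C_2 ≅ Z^10.

Boundary ∂_1: C_1 → C_0 maps an edge to its endpoints' difference, ∂[p,q] = q − p. For instance
  ∂DF = F − D.
This gives a 6×15 integer matrix of rank 5; reducing to Smith normal form yields diagonal entries (1,1,1,1,1).

Boundary ∂_2: C_2 → C_1 maps a triangle to the signed sum of its edges. For instance
  ∂AEG = EG − AG + AE,
  ∂ADF = DF − AF + AD.
The resulting 15×10 matrix has rank 10, and its Smith normal form has invariant factors (1,1,1,1,1,1,1,1,1,2).

Reading off H_k = ker ∂_k / im ∂_{k+1}:

  H_0: rank C_0 − rank ∂_1 = 6 − 5 = 1, and the invariant factors of ∂_1 are all 1, so H_0 ≅ Z.
  H_1: rank ker ∂_1 − rank ∂_2 = (15 − 5) − 10 = 0, and ∂_2 has invariant factor 2 > 1, so H_1 ≅ Z/2.
  H_2: rank ker ∂_2 − rank ∂_3 = (10 − 10) − 0 = 0, and there is no ∂_3, so H_2 ≅ 0.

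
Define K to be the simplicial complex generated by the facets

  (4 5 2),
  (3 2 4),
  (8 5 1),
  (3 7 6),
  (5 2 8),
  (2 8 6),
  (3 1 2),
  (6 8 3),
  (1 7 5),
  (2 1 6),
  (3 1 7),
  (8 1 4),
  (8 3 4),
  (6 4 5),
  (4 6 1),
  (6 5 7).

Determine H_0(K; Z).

H_0 = Z.

Fix the vertex order 1 < 2 < 3 < 4 < 5 < 6 < 7 < 8 and write every simplex with vertices in increasing order. Then dim K = 2 and the simplices of K are:

  0-simplices (8): [1], [2], [3], [4], [5], [6], [7], [8]
  1-simplices (24): (24 of them)
  2-simplices (16): [1,2,3], [1,2,6], [1,3,7], [1,4,6], [1,4,8], [1,5,7], [1,5,8], [2,3,4], [2,4,5], [2,5,8], [2,6,8], [3,4,8], [3,6,7], [3,6,8], [4,5,6], [5,6,7]

giving chain groups C_0 ≅ Z^8, C_1 ≅ Z^24, C_2 ≅ Z^16.

The boundary map ∂_1: C_1 → C_0 sends each edge [p,q] (with p < q) to q − p.
The 8×24 boundary matrix has rank 7 and Smith normal form diag(1,1,1,1,1,1,1).

Boundary ∂_2: C_2 → C_1 maps a triangle to the signed sum of its edges. For instance
  ∂[1,2,6] = [2,6] − [1,6] + [1,2],
  ∂[1,2,3] = [2,3] − [1,3] + [1,2].
The 24×16 boundary matrix has rank 15 and Smith normal form diag(1,1,1,1,1,1,1,1,1,1,1,1,1,1,1).

Now H_k = ker ∂_k / im ∂_{k+1}, so:

  H_0: rank C_0 − rank ∂_1 = 8 − 7 = 1, and the invariant factors of ∂_1 are all 1, so H_0 = Z.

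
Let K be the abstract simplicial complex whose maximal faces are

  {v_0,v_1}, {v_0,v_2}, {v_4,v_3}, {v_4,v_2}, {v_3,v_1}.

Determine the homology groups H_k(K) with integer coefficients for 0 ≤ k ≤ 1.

Take the total order v_0 < v_1 < v_2 < v_3 < v_4 on the vertex set. Then K (dimension 1) consists of the simplices:

  0-simplices (5): [v_0], [v_1], [v_2], [v_3], [v_4]
  1-simplices (5): [v_0,v_1], [v_0,v_2], [v_1,v_3], [v_2,v_4], [v_3,v_4]

so the chain groups are C_0 ≅ Z^5, C_1 ≅ Z^5.

The boundary map ∂_1: C_1 → C_0 is given by ∂[p,q] = [q] − [p]. For instance
  ∂[v_2,v_4] = [v_4] − [v_2].
The resulting 5×5 matrix has rank 4, and its Smith normal form has invariant factors (1,1,1,1).

Now H_k = ker ∂_k / im ∂_{k+1}, so:

  H_0: rank C_0 − rank ∂_1 = 5 − 4 = 1, and the invariant factors of ∂_1 are all 1, so H_0 ≅ Z.
  H_1: rank ker ∂_1 − rank ∂_2 = (5 − 4) − 0 = 1, and there is no ∂_2, so H_1 ≅ Z.

H_0 ≅ Z,  H_1 ≅ Z.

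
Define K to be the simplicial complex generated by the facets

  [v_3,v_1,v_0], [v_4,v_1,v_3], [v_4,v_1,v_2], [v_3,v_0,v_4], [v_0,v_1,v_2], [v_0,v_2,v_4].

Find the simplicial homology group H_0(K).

H_0 ≅ Z.

Fix the vertex order v_0 < v_1 < v_2 < v_3 < v_4 and write every simplex with vertices in increasing order. Then dim K = 2 and the simplices of K are:

  0-simplices (5): [v_0], [v_1], [v_2], [v_3], [v_4]
  1-simplices (9): [v_0,v_1], [v_0,v_2], [v_0,v_3], [v_0,v_4], [v_1,v_2], [v_1,v_3], [v_1,v_4], [v_2,v_4], [v_3,v_4]
  2-simplices (6): [v_0,v_1,v_2], [v_0,v_1,v_3], [v_0,v_2,v_4], [v_0,v_3,v_4], [v_1,v_2,v_4], [v_1,v_3,v_4]

so the chain groups are C_0 ≅ Z^5, C_1 ≅ Z^9, C_2 ≅ Z^6.

∂_1: C_1 → C_0 is given by ∂[p,q] = [q] − [p]. For instance
  ∂[v_1,v_4] = [v_4] − [v_1].
This gives a 5×9 integer matrix of rank 4; reducing to Smith normal form yields diagonal entries (1,1,1,1).

∂_2: C_2 → C_1 acts by ∂[p,q,r] = [q,r] − [p,r] + [p,q]. For instance
  ∂[v_1,v_2,v_4] = [v_2,v_4] − [v_1,v_4] + [v_1,v_2],
  ∂[v_0,v_3,v_4] = [v_3,v_4] − [v_0,v_4] + [v_0,v_3].
As a 9×6 matrix over Z this has rank 5, with invariant factors (1,1,1,1,1).

From H_k ≅ ker(∂_k) / im(∂_{k+1}) we obtain:

  H_0: rank C_0 − rank ∂_1 = 5 − 4 = 1, and the invariant factors of ∂_1 are all 1, so H_0 ≅ Z.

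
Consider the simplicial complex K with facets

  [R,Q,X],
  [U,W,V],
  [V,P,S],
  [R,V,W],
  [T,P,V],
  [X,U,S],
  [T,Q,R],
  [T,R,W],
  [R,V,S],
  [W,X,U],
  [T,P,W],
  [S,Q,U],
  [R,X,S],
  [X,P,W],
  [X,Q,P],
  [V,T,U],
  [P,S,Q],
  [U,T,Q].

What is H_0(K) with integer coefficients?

K has 9 vertices, 27 edges, 18 triangles.
rank ∂_0 = 0, rank ∂_1 = 8 ⇒ b_0 = 9 − 0 − 8 = 1; all invariant factors of ∂_1 are 1 so no torsion. So H_0 ≅ Z.

H_0 = Z.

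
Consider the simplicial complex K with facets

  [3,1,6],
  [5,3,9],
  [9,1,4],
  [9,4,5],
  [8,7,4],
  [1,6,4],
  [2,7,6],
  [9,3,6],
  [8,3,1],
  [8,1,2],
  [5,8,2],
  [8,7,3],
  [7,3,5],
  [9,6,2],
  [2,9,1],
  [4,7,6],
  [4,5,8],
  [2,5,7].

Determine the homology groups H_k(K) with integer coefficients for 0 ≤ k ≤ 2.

K has 9 vertices, 27 edges, 18 triangles.
rank ∂_0 = 0, rank ∂_1 = 8 ⇒ b_0 = 9 − 0 − 8 = 1; all invariant factors of ∂_1 are 1 so no torsion. So H_0 ≅ Z.
rank ∂_1 = 8, rank ∂_2 = 18 ⇒ b_1 = 27 − 8 − 18 = 1; ∂_2 has invariant factor(s) [2] giving torsion. So H_1 ≅ Z ⊕ Z/2.
rank ∂_2 = 18, rank ∂_3 = 0 ⇒ b_2 = 18 − 18 − 0 = 0. So H_2 ≅ 0.

H_0 ≅ Z,  H_1 ≅ Z ⊕ Z/2,  H_2 = 0.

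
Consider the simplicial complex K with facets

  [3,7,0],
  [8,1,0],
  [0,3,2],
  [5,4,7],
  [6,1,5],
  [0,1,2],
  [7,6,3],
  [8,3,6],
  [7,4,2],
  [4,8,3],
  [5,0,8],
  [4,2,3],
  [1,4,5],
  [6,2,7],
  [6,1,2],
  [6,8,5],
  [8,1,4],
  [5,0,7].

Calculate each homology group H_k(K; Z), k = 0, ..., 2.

Take the total order 0 < 1 < 2 < 3 < 4 < 5 < 6 < 7 < 8 on the vertex set. Then K (dimension 2) consists of the simplices:

  0-simplices (9): [0], [1], [2], [3], [4], [5], [6], [7], [8]
  1-simplices (27): (27 of them)
  2-simplices (18): [0,1,2], [0,1,8], [0,2,3], [0,3,7], [0,5,7], [0,5,8], [1,2,6], [1,4,5], [1,4,8], [1,5,6], [2,3,4], [2,4,7], [2,6,7], [3,4,8], [3,6,7], [3,6,8], [4,5,7], [5,6,8]

Hence C_0 ≅ Z^9, C_1 ≅ Z^27, C_2 ≅ Z^18.

∂_1: C_1 → C_0 is given by ∂[p,q] = [q] − [p]. For instance
  ∂[2,7] = [7] − [2].
As a 9×27 matrix over Z this has rank 8, with invariant factors (1,1,1,1,1,1,1,1).

∂_2: C_2 → C_1 sends each 2-simplex [p,q,r] to [q,r] − [p,r] + [p,q]. For instance
  ∂[1,4,8] = [4,8] − [1,8] + [1,4],
  ∂[2,3,4] = [3,4] − [2,4] + [2,3].
The 27×18 boundary matrix has rank 18 and Smith normal form diag(1,1,1,1,1,1,1,1,1,1,1,1,1,1,1,1,1,2).

Now H_k = ker ∂_k / im ∂_{k+1}, so:

  H_0: rank C_0 − rank ∂_1 = 9 − 8 = 1, and the invariant factors of ∂_1 are all 1, so H_0 = Z.
  H_1: rank ker ∂_1 − rank ∂_2 = (27 − 8) − 18 = 1, and ∂_2 has invariant factor 2 > 1, so H_1 = Z ⊕ Z_2.
  H_2: rank ker ∂_2 − rank ∂_3 = (18 − 18) − 0 = 0, and there is no ∂_3, so H_2 = 0.

As a check, the Euler characteristic is 9 − 27 + 18 = 0, which agrees with 1 − 1 + 0 = 0.

H_0 = Z,  H_1 = Z ⊕ Z_2,  H_2 = 0.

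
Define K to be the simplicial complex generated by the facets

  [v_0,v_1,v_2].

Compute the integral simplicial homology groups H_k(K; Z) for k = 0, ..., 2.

H_0 = Z,  H_1 = 0,  H_2 = 0.

Take the total order v_0 < v_1 < v_2 on the vertex set. Then K (dimension 2) consists of the simplices:

  0-simplices (3): [v_0], [v_1], [v_2]
  1-simplices (3): [v_0,v_1], [v_0,v_2], [v_1,v_2]
  2-simplices (1): [v_0,v_1,v_2]

so the chain groups are C_0 ≅ Z^3, C_1 ≅ Z^3, C_2 ≅ Z^1.

∂_1: C_1 → C_0 sends each edge [p,q] (with p < q) to q − p. For instance
  ∂[v_0,v_2] = [v_2] − [v_0].
This gives a 3×3 integer matrix of rank 2; reducing to Smith normal form yields diagonal entries (1,1).

Boundary ∂_2: C_2 → C_1 acts by ∂[p,q,r] = [q,r] − [p,r] + [p,q]. For instance
  ∂[v_0,v_1,v_2] = [v_1,v_2] − [v_0,v_2] + [v_0,v_1].
The 3×1 boundary matrix has rank 1 and Smith normal form diag(1).

Reading off H_k = ker ∂_k / im ∂_{k+1}:

  H_0: rank C_0 − rank ∂_1 = 3 − 2 = 1, and the invariant factors of ∂_1 are all 1, so H_0 ≅ Z.
  H_1: rank ker ∂_1 − rank ∂_2 = (3 − 2) − 1 = 0, and the invariant factors of ∂_2 are all 1, so H_1 ≅ 0.
  H_2: rank ker ∂_2 − rank ∂_3 = (1 − 1) − 0 = 0, and there is no ∂_3, so H_2 ≅ 0.

As a check, the Euler characteristic is 3 − 3 + 1 = 1, which agrees with 1 − 0 + 0 = 1.
(K is a triangulation of the 2-simplex.)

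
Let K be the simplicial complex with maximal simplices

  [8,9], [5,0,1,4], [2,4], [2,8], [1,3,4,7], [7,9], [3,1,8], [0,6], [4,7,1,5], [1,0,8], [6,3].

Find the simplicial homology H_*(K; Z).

Fix the vertex order 0 < 1 < 2 < 3 < 4 < 5 < 6 < 7 < 8 < 9 and write every simplex with vertices in increasing order. Then dim K = 3 and the simplices of K are:

  0-simplices (10): [0], [1], [2], [3], [4], [5], [6], [7], [8], [9]
  1-simplices (21): [0,1], [0,4], [0,5], [0,6], [0,8], [1,3], [1,4], [1,5], [1,7], [1,8], [2,4], [2,8], [3,4], [3,6], [3,7], [3,8], [4,5], [4,7], [5,7], [7,9], [8,9]
  2-simplices (12): [0,1,4], [0,1,5], [0,1,8], [0,4,5], [1,3,4], [1,3,7], [1,3,8], [1,4,5], [1,4,7], [1,5,7], [3,4,7], [4,5,7]
  3-simplices (3): [0,1,4,5], [1,3,4,7], [1,4,5,7]

Hence C_0 ≅ Z^10, C_1 ≅ Z^21, C_2 ≅ Z^12, C_3 ≅ Z^3.

∂_1: C_1 → C_0 maps an edge to its endpoints' difference, ∂[p,q] = q − p.
As a 10×21 matrix over Z this has rank 9, with invariant factors (1,1,1,1,1,1,1,1,1).

The boundary map ∂_2: C_2 → C_1 maps a triangle to the signed sum of its edges. For instance
  ∂[1,3,7] = [3,7] − [1,7] + [1,3],
  ∂[0,1,8] = [1,8] − [0,8] + [0,1].
This gives a 21×12 integer matrix of rank 9; reducing to Smith normal form yields diagonal entries (1,1,1,1,1,1,1,1,1).

∂_3: C_3 → C_2 sends each 3-simplex σ to the alternating sum Σ_i (−1)^i (σ with its i-th vertex removed). For instance
  ∂[1,4,5,7] = [4,5,7] − [1,5,7] + [1,4,7] − [1,4,5],
  ∂[0,1,4,5] = [1,4,5] − [0,4,5] + [0,1,5] − [0,1,4].
This gives a 12×3 integer matrix of rank 3; reducing to Smith normal form yields diagonal entries (1,1,1).

Reading off H_k = ker ∂_k / im ∂_{k+1}:

  H_0: rank C_0 − rank ∂_1 = 10 − 9 = 1, and the invariant factors of ∂_1 are all 1, so H_0 ≅ Z.
  H_1: rank ker ∂_1 − rank ∂_2 = (21 − 9) − 9 = 3, and the invariant factors of ∂_2 are all 1, so H_1 ≅ Z^3.
  H_2: rank ker ∂_2 − rank ∂_3 = (12 − 9) − 3 = 0, and the invariant factors of ∂_3 are all 1, so H_2 ≅ 0.
  H_3: rank ker ∂_3 − rank ∂_4 = (3 − 3) − 0 = 0, and there is no ∂_4, so H_3 ≅ 0.

As a check, the Euler characteristic is 10 − 21 + 12 − 3 = -2, which agrees with 1 − 3 + 0 − 0 = -2.

H_0 ≅ Z,  H_1 ≅ Z^3,  H_2 = 0,  H_3 = 0.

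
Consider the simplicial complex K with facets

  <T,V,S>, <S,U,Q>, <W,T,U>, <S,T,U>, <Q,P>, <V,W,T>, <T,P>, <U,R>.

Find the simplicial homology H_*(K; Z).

K has 8 vertices, 13 edges, 5 triangles.
rank ∂_0 = 0, rank ∂_1 = 7 ⇒ b_0 = 8 − 0 − 7 = 1; all invariant factors of ∂_1 are 1 so no torsion. So H_0 = Z.
rank ∂_1 = 7, rank ∂_2 = 5 ⇒ b_1 = 13 − 7 − 5 = 1; all invariant factors of ∂_2 are 1 so no torsion. So H_1 = Z.
rank ∂_2 = 5, rank ∂_3 = 0 ⇒ b_2 = 5 − 5 − 0 = 0. So H_2 = 0.

H_0 ≅ Z,  H_1 ≅ Z,  H_2 = 0.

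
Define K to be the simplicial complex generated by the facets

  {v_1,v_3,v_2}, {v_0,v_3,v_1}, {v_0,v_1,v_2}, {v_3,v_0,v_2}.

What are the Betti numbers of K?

We work with the vertex ordering v_0 < v_1 < v_2 < v_3. The simplices of K, each written with vertices in increasing order, are:

  0-simplices (4): [v_0], [v_1], [v_2], [v_3]
  1-simplices (6): [v_0,v_1], [v_0,v_2], [v_0,v_3], [v_1,v_2], [v_1,v_3], [v_2,v_3]
  2-simplices (4): [v_0,v_1,v_2], [v_0,v_1,v_3], [v_0,v_2,v_3], [v_1,v_2,v_3]

giving chain groups C_0 ≅ Z^4, C_1 ≅ Z^6, C_2 ≅ Z^4.

∂_1: C_1 → C_0 maps an edge to its endpoints' difference, ∂[p,q] = q − p. For instance
  ∂[v_2,v_3] = [v_3] − [v_2].
The resulting 4×6 matrix has rank 3, and its Smith normal form has invariant factors (1,1,1).

∂_2: C_2 → C_1 sends each 2-simplex [p,q,r] to [q,r] − [p,r] + [p,q]. For instance
  ∂[v_0,v_1,v_2] = [v_1,v_2] − [v_0,v_2] + [v_0,v_1],
  ∂[v_1,v_2,v_3] = [v_2,v_3] − [v_1,v_3] + [v_1,v_2].
The resulting 6×4 matrix has rank 3, and its Smith normal form has invariant factors (1,1,1).

Now H_k = ker ∂_k / im ∂_{k+1}, so:

  H_0: rank C_0 − rank ∂_1 = 4 − 3 = 1, and the invariant factors of ∂_1 are all 1, so H_0 = Z.
  H_1: rank ker ∂_1 − rank ∂_2 = (6 − 3) − 3 = 0, and the invariant factors of ∂_2 are all 1, so H_1 = 0.
  H_2: rank ker ∂_2 − rank ∂_3 = (4 − 3) − 0 = 1, and there is no ∂_3, so H_2 = Z.

Hence the Betti numbers are b_0 = 1, b_1 = 0, b_2 = 1.

b_0 = 1, b_1 = 0, b_2 = 1.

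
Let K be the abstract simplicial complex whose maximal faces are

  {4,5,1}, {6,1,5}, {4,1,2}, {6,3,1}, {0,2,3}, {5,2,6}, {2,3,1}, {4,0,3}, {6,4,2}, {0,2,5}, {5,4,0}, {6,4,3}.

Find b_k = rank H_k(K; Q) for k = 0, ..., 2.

b_0 = 1, b_1 = 0, b_2 = 0.

Order the vertices as 0 < 1 < 2 < 3 < 4 < 5 < 6. Listing each simplex with vertices in this order, K has dimension 2 with simplices:

  0-simplices (7): [0], [1], [2], [3], [4], [5], [6]
  1-simplices (18): [0,2], [0,3], [0,4], [0,5], [1,2], [1,3], [1,4], [1,5], [1,6], [2,3], [2,4], [2,5], [2,6], [3,4], [3,6], [4,5], [4,6], [5,6]
  2-simplices (12): [0,2,3], [0,2,5], [0,3,4], [0,4,5], [1,2,3], [1,2,4], [1,3,6], [1,4,5], [1,5,6], [2,4,6], [2,5,6], [3,4,6]

giving chain groups C_0 ≅ Z^7, C_1 ≅ Z^18, C_2 ≅ Z^12.

Boundary ∂_1: C_1 → C_0 sends each edge [p,q] (with p < q) to q − p. For instance
  ∂[2,3] = [3] − [2].
The resulting 7×18 matrix has rank 6, and its Smith normal form has invariant factors (1,1,1,1,1,1).

The boundary map ∂_2: C_2 → C_1 maps a triangle to the signed sum of its edges. For instance
  ∂[0,3,4] = [3,4] − [0,4] + [0,3],
  ∂[0,4,5] = [4,5] − [0,5] + [0,4].
The 18×12 boundary matrix has rank 12 and Smith normal form diag(1,1,1,1,1,1,1,1,1,1,1,2).

Reading off H_k = ker ∂_k / im ∂_{k+1}:

  H_0: rank C_0 − rank ∂_1 = 7 − 6 = 1, and the invariant factors of ∂_1 are all 1, so H_0 = Z.
  H_1: rank ker ∂_1 − rank ∂_2 = (18 − 6) − 12 = 0, and ∂_2 has invariant factor 2 > 1, so H_1 = Z/2Z.
  H_2: rank ker ∂_2 − rank ∂_3 = (12 − 12) − 0 = 0, and there is no ∂_3, so H_2 = 0.

As a check, the Euler characteristic is 7 − 18 + 12 = 1, which agrees with 1 − 0 + 0 = 1.

Hence the Betti numbers are b_0 = 1, b_1 = 0, b_2 = 0.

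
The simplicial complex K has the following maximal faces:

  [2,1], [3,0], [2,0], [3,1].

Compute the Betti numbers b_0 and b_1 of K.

b_0 = 1, b_1 = 1.

Order the vertices as 0 < 1 < 2 < 3. Listing each simplex with vertices in this order, K has dimension 1 with simplices:

  0-simplices (4): [0], [1], [2], [3]
  1-simplices (4): [0,2], [0,3], [1,2], [1,3]

so the chain groups are C_0 ≅ Z^4, C_1 ≅ Z^4.

Boundary ∂_1: C_1 → C_0 is given by ∂[p,q] = [q] − [p].
This gives a 4×4 integer matrix of rank 3; reducing to Smith normal form yields diagonal entries (1,1,1).

Reading off H_k = ker ∂_k / im ∂_{k+1}:

  H_0: rank C_0 − rank ∂_1 = 4 − 3 = 1, and the invariant factors of ∂_1 are all 1, so H_0 = Z.
  H_1: rank ker ∂_1 − rank ∂_2 = (4 − 3) − 0 = 1, and there is no ∂_2, so H_1 = Z.

As a check, the Euler characteristic is 4 − 4 = 0, which agrees with 1 − 1 = 0.

Hence the Betti numbers are b_0 = 1, b_1 = 1.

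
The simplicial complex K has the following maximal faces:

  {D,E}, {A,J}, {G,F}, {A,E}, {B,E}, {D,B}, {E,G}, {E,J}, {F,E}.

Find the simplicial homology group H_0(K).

H_0 = Z.

Fix the vertex order A < B < D < E < F < G < J and write every simplex with vertices in increasing order. Then dim K = 1 and the simplices of K are:

  0-simplices (7): A, B, D, E, F, G, J
  1-simplices (9): AE, AJ, BD, BE, DE, EF, EG, EJ, FG

giving chain groups C_0 ≅ Z^7, C_1 ≅ Z^9.

The boundary map ∂_1: C_1 → C_0 is given by ∂[p,q] = [q] − [p].
The 7×9 boundary matrix has rank 6 and Smith normal form diag(1,1,1,1,1,1).

Now H_k = ker ∂_k / im ∂_{k+1}, so:

  H_0: rank C_0 − rank ∂_1 = 7 − 6 = 1, and the invariant factors of ∂_1 are all 1, so H_0 = Z.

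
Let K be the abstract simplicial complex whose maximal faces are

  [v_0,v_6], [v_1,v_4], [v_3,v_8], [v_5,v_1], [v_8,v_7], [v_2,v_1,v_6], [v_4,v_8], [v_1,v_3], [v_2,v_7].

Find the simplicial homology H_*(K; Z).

H_0 = Z,  H_1 = Z^2,  H_2 = 0.

We work with the vertex ordering v_0 < v_1 < v_2 < v_3 < v_4 < v_5 < v_6 < v_7 < v_8. The simplices of K, each written with vertices in increasing order, are:

  0-simplices (9): [v_0], [v_1], [v_2], [v_3], [v_4], [v_5], [v_6], [v_7], [v_8]
  1-simplices (11): [v_0,v_6], [v_1,v_2], [v_1,v_3], [v_1,v_4], [v_1,v_5], [v_1,v_6], [v_2,v_6], [v_2,v_7], [v_3,v_8], [v_4,v_8], [v_7,v_8]
  2-simplices (1): [v_1,v_2,v_6]

giving chain groups C_0 ≅ Z^9, C_1 ≅ Z^11, C_2 ≅ Z^1.

The boundary map ∂_1: C_1 → C_0 maps an edge to its endpoints' difference, ∂[p,q] = q − p. For instance
  ∂[v_4,v_8] = [v_8] − [v_4].
This gives a 9×11 integer matrix of rank 8; reducing to Smith normal form yields diagonal entries (1,1,1,1,1,1,1,1).

The boundary map ∂_2: C_2 → C_1 acts by ∂[p,q,r] = [q,r] − [p,r] + [p,q]. For instance
  ∂[v_1,v_2,v_6] = [v_2,v_6] − [v_1,v_6] + [v_1,v_2].
As a 11×1 matrix over Z this has rank 1, with invariant factors (1).

Computing H_k = (kernel of ∂_k) / (image of ∂_{k+1}):

  H_0: rank C_0 − rank ∂_1 = 9 − 8 = 1, and the invariant factors of ∂_1 are all 1, so H_0 ≅ Z.
  H_1: rank ker ∂_1 − rank ∂_2 = (11 − 8) − 1 = 2, and the invariant factors of ∂_2 are all 1, so H_1 ≅ Z^2.
  H_2: rank ker ∂_2 − rank ∂_3 = (1 − 1) − 0 = 0, and there is no ∂_3, so H_2 ≅ 0.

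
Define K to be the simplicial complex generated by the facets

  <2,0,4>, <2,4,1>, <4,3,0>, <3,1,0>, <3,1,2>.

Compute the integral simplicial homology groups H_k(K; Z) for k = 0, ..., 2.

H_0 = Z,  H_1 = Z,  H_2 = 0.

We work with the vertex ordering 0 < 1 < 2 < 3 < 4. The simplices of K, each written with vertices in increasing order, are:

  0-simplices (5): [0], [1], [2], [3], [4]
  1-simplices (10): [0,1], [0,2], [0,3], [0,4], [1,2], [1,3], [1,4], [2,3], [2,4], [3,4]
  2-simplices (5): [0,1,3], [0,2,4], [0,3,4], [1,2,3], [1,2,4]

so the chain groups are C_0 ≅ Z^5, C_1 ≅ Z^10, C_2 ≅ Z^5.

The boundary map ∂_1: C_1 → C_0 maps an edge to its endpoints' difference, ∂[p,q] = q − p.
This gives a 5×10 integer matrix of rank 4; reducing to Smith normal form yields diagonal entries (1,1,1,1).

The boundary map ∂_2: C_2 → C_1 sends each 2-simplex [p,q,r] to [q,r] − [p,r] + [p,q]. For instance
  ∂[0,3,4] = [3,4] − [0,4] + [0,3],
  ∂[0,1,3] = [1,3] − [0,3] + [0,1].
As a 10×5 matrix over Z this has rank 5, with invariant factors (1,1,1,1,1).

Computing H_k = (kernel of ∂_k) / (image of ∂_{k+1}):

  H_0: rank C_0 − rank ∂_1 = 5 − 4 = 1, and the invariant factors of ∂_1 are all 1, so H_0 = Z.
  H_1: rank ker ∂_1 − rank ∂_2 = (10 − 4) − 5 = 1, and the invariant factors of ∂_2 are all 1, so H_1 = Z.
  H_2: rank ker ∂_2 − rank ∂_3 = (5 − 5) − 0 = 0, and there is no ∂_3, so H_2 = 0.

(K is a triangulation of the Möbius band.)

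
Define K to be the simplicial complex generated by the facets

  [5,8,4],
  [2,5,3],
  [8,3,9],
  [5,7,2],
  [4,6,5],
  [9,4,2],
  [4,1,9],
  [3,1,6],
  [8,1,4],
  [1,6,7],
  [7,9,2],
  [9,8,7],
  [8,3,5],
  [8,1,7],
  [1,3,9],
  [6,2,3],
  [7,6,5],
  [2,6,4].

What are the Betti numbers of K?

b_0 = 1, b_1 = 1, b_2 = 0.

Take the total order 1 < 2 < 3 < 4 < 5 < 6 < 7 < 8 < 9 on the vertex set. Then K (dimension 2) consists of the simplices:

  0-simplices (9): [1], [2], [3], [4], [5], [6], [7], [8], [9]
  1-simplices (27): (27 of them)
  2-simplices (18): [1,3,6], [1,3,9], [1,4,8], [1,4,9], [1,6,7], [1,7,8], [2,3,5], [2,3,6], [2,4,6], [2,4,9], [2,5,7], [2,7,9], [3,5,8], [3,8,9], [4,5,6], [4,5,8], [5,6,7], [7,8,9]

so the chain groups are C_0 ≅ Z^9, C_1 ≅ Z^27, C_2 ≅ Z^18.

∂_1: C_1 → C_0 sends each edge [p,q] (with p < q) to q − p.
As a 9×27 matrix over Z this has rank 8, with invariant factors (1,1,1,1,1,1,1,1).

The boundary map ∂_2: C_2 → C_1 maps a triangle to the signed sum of its edges. For instance
  ∂[2,3,5] = [3,5] − [2,5] + [2,3],
  ∂[5,6,7] = [6,7] − [5,7] + [5,6].
The resulting 27×18 matrix has rank 18, and its Smith normal form has invariant factors (1,1,1,1,1,1,1,1,1,1,1,1,1,1,1,1,1,2).

From H_k ≅ ker(∂_k) / im(∂_{k+1}) we obtain:

  H_0: rank C_0 − rank ∂_1 = 9 − 8 = 1, and the invariant factors of ∂_1 are all 1, so H_0 = Z.
  H_1: rank ker ∂_1 − rank ∂_2 = (27 − 8) − 18 = 1, and ∂_2 has invariant factor 2 > 1, so H_1 = Z ⊕ Z/2.
  H_2: rank ker ∂_2 − rank ∂_3 = (18 − 18) − 0 = 0, and there is no ∂_3, so H_2 = 0.

(K is a triangulation of the Klein bottle.)

Hence the Betti numbers are b_0 = 1, b_1 = 1, b_2 = 0.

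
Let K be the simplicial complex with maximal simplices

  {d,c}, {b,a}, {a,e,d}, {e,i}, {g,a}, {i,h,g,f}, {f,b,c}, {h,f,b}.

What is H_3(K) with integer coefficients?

H_3 ≅ 0.

K has 9 vertices, 17 edges, 7 triangles, 1 3-simplex.
rank ∂_3 = 1, rank ∂_4 = 0 ⇒ b_3 = 1 − 1 − 0 = 0. So H_3 ≅ 0.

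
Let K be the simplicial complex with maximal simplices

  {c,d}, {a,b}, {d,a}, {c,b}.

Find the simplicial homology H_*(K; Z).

H_0 ≅ Z,  H_1 ≅ Z.

Fix the vertex order a < b < c < d and write every simplex with vertices in increasing order. Then dim K = 1 and the simplices of K are:

  0-simplices (4): a, b, c, d
  1-simplices (4): ab, ad, bc, cd

so the chain groups are C_0 ≅ Z^4, C_1 ≅ Z^4.

The boundary map ∂_1: C_1 → C_0 maps an edge to its endpoints' difference, ∂[p,q] = q − p. For instance
  ∂ab = b − a.
The resulting 4×4 matrix has rank 3, and its Smith normal form has invariant factors (1,1,1).

Reading off H_k = ker ∂_k / im ∂_{k+1}:

  H_0: rank C_0 − rank ∂_1 = 4 − 3 = 1, and the invariant factors of ∂_1 are all 1, so H_0 ≅ Z.
  H_1: rank ker ∂_1 − rank ∂_2 = (4 − 3) − 0 = 1, and there is no ∂_2, so H_1 ≅ Z.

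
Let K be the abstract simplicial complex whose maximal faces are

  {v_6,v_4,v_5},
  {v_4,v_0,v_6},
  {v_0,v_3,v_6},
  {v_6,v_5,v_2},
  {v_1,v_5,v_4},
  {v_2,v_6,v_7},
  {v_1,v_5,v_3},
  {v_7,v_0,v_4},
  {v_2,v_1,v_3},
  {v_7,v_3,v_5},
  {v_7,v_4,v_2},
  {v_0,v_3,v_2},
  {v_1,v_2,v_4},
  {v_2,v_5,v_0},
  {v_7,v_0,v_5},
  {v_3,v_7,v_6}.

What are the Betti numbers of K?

Order the vertices as v_0 < v_1 < v_2 < v_3 < v_4 < v_5 < v_6 < v_7. Listing each simplex with vertices in this order, K has dimension 2 with simplices:

  0-simplices (8): [v_0], [v_1], [v_2], [v_3], [v_4], [v_5], [v_6], [v_7]
  1-simplices (24): (24 of them)
  2-simplices (16): (16 of them)

so the chain groups are C_0 ≅ Z^8, C_1 ≅ Z^24, C_2 ≅ Z^16.

Boundary ∂_1: C_1 → C_0 is given by ∂[p,q] = [q] − [p]. For instance
  ∂[v_0,v_5] = [v_5] − [v_0].
As a 8×24 matrix over Z this has rank 7, with invariant factors (1,1,1,1,1,1,1).

The boundary map ∂_2: C_2 → C_1 sends each 2-simplex [p,q,r] to [q,r] − [p,r] + [p,q]. For instance
  ∂[v_2,v_6,v_7] = [v_6,v_7] − [v_2,v_7] + [v_2,v_6],
  ∂[v_2,v_4,v_7] = [v_4,v_7] − [v_2,v_7] + [v_2,v_4].
The 24×16 boundary matrix has rank 15 and Smith normal form diag(1,1,1,1,1,1,1,1,1,1,1,1,1,1,1).

Now H_k = ker ∂_k / im ∂_{k+1}, so:

  H_0: rank C_0 − rank ∂_1 = 8 − 7 = 1, and the invariant factors of ∂_1 are all 1, so H_0 = Z.
  H_1: rank ker ∂_1 − rank ∂_2 = (24 − 7) − 15 = 2, and the invariant factors of ∂_2 are all 1, so H_1 = Z^2.
  H_2: rank ker ∂_2 − rank ∂_3 = (16 − 15) − 0 = 1, and there is no ∂_3, so H_2 = Z.

As a check, the Euler characteristic is 8 − 24 + 16 = 0, which agrees with 1 − 2 + 1 = 0.

Hence the Betti numbers are b_0 = 1, b_1 = 2, b_2 = 1.

b_0 = 1, b_1 = 2, b_2 = 1.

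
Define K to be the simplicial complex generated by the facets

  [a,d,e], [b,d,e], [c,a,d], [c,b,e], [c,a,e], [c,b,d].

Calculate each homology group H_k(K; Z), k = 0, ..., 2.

Order the vertices as a < b < c < d < e. Listing each simplex with vertices in this order, K has dimension 2 with simplices:

  0-simplices (5): a, b, c, d, e
  1-simplices (9): ac, ad, ae, bc, bd, be, cd, ce, de
  2-simplices (6): acd, ace, ade, bcd, bce, bde

giving chain groups C_0 ≅ Z^5, C_1 ≅ Z^9, C_2 ≅ Z^6.

Boundary ∂_1: C_1 → C_0 sends each edge [p,q] (with p < q) to q − p.
This gives a 5×9 integer matrix of rank 4; reducing to Smith normal form yields diagonal entries (1,1,1,1).

The boundary map ∂_2: C_2 → C_1 sends each 2-simplex [p,q,r] to [q,r] − [p,r] + [p,q]. For instance
  ∂bde = de − be + bd,
  ∂bcd = cd − bd + bc.
As a 9×6 matrix over Z this has rank 5, with invariant factors (1,1,1,1,1).

Now H_k = ker ∂_k / im ∂_{k+1}, so:

  H_0: rank C_0 − rank ∂_1 = 5 − 4 = 1, and the invariant factors of ∂_1 are all 1, so H_0 ≅ Z.
  H_1: rank ker ∂_1 − rank ∂_2 = (9 − 4) − 5 = 0, and the invariant factors of ∂_2 are all 1, so H_1 ≅ 0.
  H_2: rank ker ∂_2 − rank ∂_3 = (6 − 5) − 0 = 1, and there is no ∂_3, so H_2 ≅ Z.

As a check, the Euler characteristic is 5 − 9 + 6 = 2, which agrees with 1 − 0 + 1 = 2.

H_0 ≅ Z,  H_1 = 0,  H_2 ≅ Z.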